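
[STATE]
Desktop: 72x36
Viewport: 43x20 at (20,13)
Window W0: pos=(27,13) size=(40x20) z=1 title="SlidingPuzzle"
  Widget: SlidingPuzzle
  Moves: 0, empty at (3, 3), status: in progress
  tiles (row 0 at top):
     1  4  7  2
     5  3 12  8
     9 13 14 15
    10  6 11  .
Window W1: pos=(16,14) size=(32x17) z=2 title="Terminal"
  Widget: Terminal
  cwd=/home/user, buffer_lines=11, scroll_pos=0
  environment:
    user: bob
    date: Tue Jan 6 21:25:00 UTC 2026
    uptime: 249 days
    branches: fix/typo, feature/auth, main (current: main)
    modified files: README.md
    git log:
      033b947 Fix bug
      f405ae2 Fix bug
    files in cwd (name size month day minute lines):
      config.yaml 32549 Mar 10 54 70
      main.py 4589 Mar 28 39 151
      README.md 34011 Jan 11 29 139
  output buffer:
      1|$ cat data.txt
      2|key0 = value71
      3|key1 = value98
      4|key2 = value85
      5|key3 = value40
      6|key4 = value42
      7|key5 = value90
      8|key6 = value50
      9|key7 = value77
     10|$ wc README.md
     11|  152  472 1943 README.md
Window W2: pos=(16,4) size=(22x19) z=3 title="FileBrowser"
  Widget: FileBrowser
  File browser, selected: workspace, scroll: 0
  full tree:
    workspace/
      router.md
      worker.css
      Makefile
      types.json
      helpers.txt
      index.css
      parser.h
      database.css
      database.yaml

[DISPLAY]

 index.css       ┃━━━━━━━━━━━━━━━━━━━━━━━━━
 parser.h        ┃━━━━━━━━━┓               
 database.css    ┃         ┃───────────────
 database.yaml   ┃─────────┨┐              
                 ┃         ┃│              
                 ┃         ┃┤              
                 ┃         ┃│              
                 ┃         ┃┤              
                 ┃         ┃│              
━━━━━━━━━━━━━━━━━┛         ┃┤              
5 = value90                ┃│              
6 = value50                ┃┘              
7 = value77                ┃               
c README.md                ┃               
52  472 1943 README.md     ┃               
                           ┃               
                           ┃               
━━━━━━━━━━━━━━━━━━━━━━━━━━━┛               
       ┃                                   
       ┗━━━━━━━━━━━━━━━━━━━━━━━━━━━━━━━━━━━


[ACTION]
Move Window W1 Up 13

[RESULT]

 index.css       ┃         ┃━━━━━━━━━━━━━━━
 parser.h        ┃E.md     ┃               
 database.css    ┃         ┃───────────────
 database.yaml   ┃         ┃┐              
                 ┃━━━━━━━━━┛│              
                 ┃┼────┼────┤              
                 ┃│ 12 │  8 │              
                 ┃┼────┼────┤              
                 ┃│ 14 │ 15 │              
━━━━━━━━━━━━━━━━━┛┼────┼────┤              
       ┃│ 10 │  6 │ 11 │    │              
       ┃└────┴────┴────┴────┘              
       ┃Moves: 0                           
       ┃                                   
       ┃                                   
       ┃                                   
       ┃                                   
       ┃                                   
       ┃                                   
       ┗━━━━━━━━━━━━━━━━━━━━━━━━━━━━━━━━━━━


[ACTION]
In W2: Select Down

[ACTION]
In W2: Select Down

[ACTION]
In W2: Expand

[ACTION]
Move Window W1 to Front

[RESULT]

c README.md                ┃━━━━━━━━━━━━━━━
52  472 1943 README.md     ┃               
                           ┃───────────────
                           ┃┐              
━━━━━━━━━━━━━━━━━━━━━━━━━━━┛│              
                 ┃┼────┼────┤              
                 ┃│ 12 │  8 │              
                 ┃┼────┼────┤              
                 ┃│ 14 │ 15 │              
━━━━━━━━━━━━━━━━━┛┼────┼────┤              
       ┃│ 10 │  6 │ 11 │    │              
       ┃└────┴────┴────┴────┘              
       ┃Moves: 0                           
       ┃                                   
       ┃                                   
       ┃                                   
       ┃                                   
       ┃                                   
       ┃                                   
       ┗━━━━━━━━━━━━━━━━━━━━━━━━━━━━━━━━━━━


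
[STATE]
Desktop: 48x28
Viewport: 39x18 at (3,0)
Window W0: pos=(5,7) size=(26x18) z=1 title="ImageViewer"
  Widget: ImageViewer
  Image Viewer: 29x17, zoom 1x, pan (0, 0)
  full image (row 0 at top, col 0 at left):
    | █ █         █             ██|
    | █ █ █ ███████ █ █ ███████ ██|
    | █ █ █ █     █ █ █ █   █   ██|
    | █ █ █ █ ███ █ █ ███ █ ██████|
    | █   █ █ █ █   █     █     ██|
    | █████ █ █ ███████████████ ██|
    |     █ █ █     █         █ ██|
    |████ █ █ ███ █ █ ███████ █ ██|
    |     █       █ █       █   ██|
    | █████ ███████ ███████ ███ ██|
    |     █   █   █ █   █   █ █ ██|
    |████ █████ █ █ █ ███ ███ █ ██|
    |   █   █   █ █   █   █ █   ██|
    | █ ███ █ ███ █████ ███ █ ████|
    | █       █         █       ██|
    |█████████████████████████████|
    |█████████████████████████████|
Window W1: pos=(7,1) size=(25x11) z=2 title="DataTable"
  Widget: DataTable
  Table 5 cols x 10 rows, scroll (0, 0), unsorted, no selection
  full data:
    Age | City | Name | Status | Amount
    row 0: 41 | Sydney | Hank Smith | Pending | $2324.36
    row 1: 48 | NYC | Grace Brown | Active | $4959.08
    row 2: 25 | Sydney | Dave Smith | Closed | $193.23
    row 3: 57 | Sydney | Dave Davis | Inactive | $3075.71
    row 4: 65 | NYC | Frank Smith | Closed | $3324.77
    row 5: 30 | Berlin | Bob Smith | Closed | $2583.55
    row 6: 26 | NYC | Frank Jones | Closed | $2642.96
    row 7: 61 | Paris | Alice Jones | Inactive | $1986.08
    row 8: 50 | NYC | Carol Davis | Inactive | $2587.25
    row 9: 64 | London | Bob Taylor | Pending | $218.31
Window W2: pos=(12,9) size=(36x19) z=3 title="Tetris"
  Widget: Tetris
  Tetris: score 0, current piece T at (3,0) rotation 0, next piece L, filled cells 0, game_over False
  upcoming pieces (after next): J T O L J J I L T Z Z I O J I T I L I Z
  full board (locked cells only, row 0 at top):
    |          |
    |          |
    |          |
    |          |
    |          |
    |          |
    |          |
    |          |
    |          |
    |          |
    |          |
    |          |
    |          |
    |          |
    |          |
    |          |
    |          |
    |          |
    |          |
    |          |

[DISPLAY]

                                       
    ┏━━━━━━━━━━━━━━━━━━━━━━━┓          
    ┃ DataTable             ┃          
    ┠───────────────────────┨          
    ┃Age│City  │Name       │┃          
    ┃───┼──────┼───────────┼┃          
    ┃41 │Sydney│Hank Smith │┃          
  ┏━┃48 │NYC   │Grace Brown│┃          
  ┃ ┃25 │Sydney│Dave Smith │┃          
  ┠─┃57 │┏━━━━━━━━━━━━━━━━━━━━━━━━━━━━━
  ┃ ┃65 │┃ Tetris                      
  ┃ ┗━━━━┠─────────────────────────────
  ┃ █ █ █┃          │Next:             
  ┃ █ █ █┃          │  ▒               
  ┃ █   █┃          │▒▒▒               
  ┃ █████┃          │                  
  ┃     █┃          │                  
  ┃████ █┃          │                  


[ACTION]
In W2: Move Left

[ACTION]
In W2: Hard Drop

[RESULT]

                                       
    ┏━━━━━━━━━━━━━━━━━━━━━━━┓          
    ┃ DataTable             ┃          
    ┠───────────────────────┨          
    ┃Age│City  │Name       │┃          
    ┃───┼──────┼───────────┼┃          
    ┃41 │Sydney│Hank Smith │┃          
  ┏━┃48 │NYC   │Grace Brown│┃          
  ┃ ┃25 │Sydney│Dave Smith │┃          
  ┠─┃57 │┏━━━━━━━━━━━━━━━━━━━━━━━━━━━━━
  ┃ ┃65 │┃ Tetris                      
  ┃ ┗━━━━┠─────────────────────────────
  ┃ █ █ █┃          │Next:             
  ┃ █ █ █┃          │█                 
  ┃ █   █┃          │███               
  ┃ █████┃          │                  
  ┃     █┃          │                  
  ┃████ █┃          │                  


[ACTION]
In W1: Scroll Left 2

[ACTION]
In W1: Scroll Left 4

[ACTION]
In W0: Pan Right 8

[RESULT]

                                       
    ┏━━━━━━━━━━━━━━━━━━━━━━━┓          
    ┃ DataTable             ┃          
    ┠───────────────────────┨          
    ┃Age│City  │Name       │┃          
    ┃───┼──────┼───────────┼┃          
    ┃41 │Sydney│Hank Smith │┃          
  ┏━┃48 │NYC   │Grace Brown│┃          
  ┃ ┃25 │Sydney│Dave Smith │┃          
  ┠─┃57 │┏━━━━━━━━━━━━━━━━━━━━━━━━━━━━━
  ┃ ┃65 │┃ Tetris                      
  ┃█┗━━━━┠─────────────────────────────
  ┃     █┃          │Next:             
  ┃ ███ █┃          │█                 
  ┃ █ █  ┃          │███               
  ┃ █ ███┃          │                  
  ┃ █    ┃          │                  
  ┃ ███ █┃          │                  


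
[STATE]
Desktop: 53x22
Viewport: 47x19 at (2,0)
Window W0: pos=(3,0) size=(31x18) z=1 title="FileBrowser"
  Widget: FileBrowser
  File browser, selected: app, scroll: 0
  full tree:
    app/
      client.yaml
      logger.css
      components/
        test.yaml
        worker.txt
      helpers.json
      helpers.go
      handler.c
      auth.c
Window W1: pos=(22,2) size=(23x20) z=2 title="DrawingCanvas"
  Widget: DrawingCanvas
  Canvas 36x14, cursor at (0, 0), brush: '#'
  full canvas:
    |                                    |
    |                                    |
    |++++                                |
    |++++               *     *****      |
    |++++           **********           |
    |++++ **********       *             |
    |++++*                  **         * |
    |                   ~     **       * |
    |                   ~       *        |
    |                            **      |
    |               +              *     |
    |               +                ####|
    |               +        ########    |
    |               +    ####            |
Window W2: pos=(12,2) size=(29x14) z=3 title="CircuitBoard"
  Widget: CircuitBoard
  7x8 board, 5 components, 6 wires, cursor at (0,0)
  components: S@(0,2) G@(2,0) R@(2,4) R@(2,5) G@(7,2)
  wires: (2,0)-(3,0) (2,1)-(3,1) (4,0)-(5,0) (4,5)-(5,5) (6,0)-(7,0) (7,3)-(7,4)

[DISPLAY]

 ┏━━━━━━━━━━━━━━━━━━━━━━━━━━━━━┓               
 ┃ FileBrowser                 ┃               
 ┠────────┏━━━━━━━━━━━━━━━━━━━━━━━━━━━┓━━━┓    
 ┃> [-] ap┃ CircuitBoard              ┃   ┃    
 ┃    clie┠───────────────────────────┨───┨    
 ┃    logg┃   0 1 2 3 4 5 6           ┃   ┃    
 ┃    [+] ┃0  [.]      S              ┃   ┃    
 ┃    help┃                           ┃   ┃    
 ┃    help┃1                          ┃ * ┃    
 ┃    hand┃                           ┃***┃    
 ┃    auth┃2   G   ·           R   R  ┃   ┃    
 ┃        ┃    │   │                  ┃   ┃    
 ┃        ┃3   ·   ·                  ┃ ~ ┃    
 ┃        ┃                           ┃ ~ ┃    
 ┃        ┃4   ·                   ·  ┃   ┃    
 ┃        ┗━━━━━━━━━━━━━━━━━━━━━━━━━━━┛   ┃    
 ┃                  ┃               +     ┃    
 ┗━━━━━━━━━━━━━━━━━━┃               +     ┃    
                    ┃               +    #┃    


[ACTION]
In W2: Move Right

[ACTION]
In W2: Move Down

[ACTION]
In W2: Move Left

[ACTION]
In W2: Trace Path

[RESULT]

 ┏━━━━━━━━━━━━━━━━━━━━━━━━━━━━━┓               
 ┃ FileBrowser                 ┃               
 ┠────────┏━━━━━━━━━━━━━━━━━━━━━━━━━━━┓━━━┓    
 ┃> [-] ap┃ CircuitBoard              ┃   ┃    
 ┃    clie┠───────────────────────────┨───┨    
 ┃    logg┃   0 1 2 3 4 5 6           ┃   ┃    
 ┃    [+] ┃0           S              ┃   ┃    
 ┃    help┃                           ┃   ┃    
 ┃    help┃1  [.]                     ┃ * ┃    
 ┃    hand┃                           ┃***┃    
 ┃    auth┃2   G   ·           R   R  ┃   ┃    
 ┃        ┃    │   │                  ┃   ┃    
 ┃        ┃3   ·   ·                  ┃ ~ ┃    
 ┃        ┃                           ┃ ~ ┃    
 ┃        ┃4   ·                   ·  ┃   ┃    
 ┃        ┗━━━━━━━━━━━━━━━━━━━━━━━━━━━┛   ┃    
 ┃                  ┃               +     ┃    
 ┗━━━━━━━━━━━━━━━━━━┃               +     ┃    
                    ┃               +    #┃    


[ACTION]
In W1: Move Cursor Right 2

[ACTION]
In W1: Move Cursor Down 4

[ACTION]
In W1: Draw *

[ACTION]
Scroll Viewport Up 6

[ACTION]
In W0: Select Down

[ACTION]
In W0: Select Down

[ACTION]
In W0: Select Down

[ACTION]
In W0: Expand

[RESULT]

 ┏━━━━━━━━━━━━━━━━━━━━━━━━━━━━━┓               
 ┃ FileBrowser                 ┃               
 ┠────────┏━━━━━━━━━━━━━━━━━━━━━━━━━━━┓━━━┓    
 ┃  [-] ap┃ CircuitBoard              ┃   ┃    
 ┃    clie┠───────────────────────────┨───┨    
 ┃    logg┃   0 1 2 3 4 5 6           ┃   ┃    
 ┃  > [-] ┃0           S              ┃   ┃    
 ┃      te┃                           ┃   ┃    
 ┃      wo┃1  [.]                     ┃ * ┃    
 ┃    help┃                           ┃***┃    
 ┃    help┃2   G   ·           R   R  ┃   ┃    
 ┃    hand┃    │   │                  ┃   ┃    
 ┃    auth┃3   ·   ·                  ┃ ~ ┃    
 ┃        ┃                           ┃ ~ ┃    
 ┃        ┃4   ·                   ·  ┃   ┃    
 ┃        ┗━━━━━━━━━━━━━━━━━━━━━━━━━━━┛   ┃    
 ┃                  ┃               +     ┃    
 ┗━━━━━━━━━━━━━━━━━━┃               +     ┃    
                    ┃               +    #┃    


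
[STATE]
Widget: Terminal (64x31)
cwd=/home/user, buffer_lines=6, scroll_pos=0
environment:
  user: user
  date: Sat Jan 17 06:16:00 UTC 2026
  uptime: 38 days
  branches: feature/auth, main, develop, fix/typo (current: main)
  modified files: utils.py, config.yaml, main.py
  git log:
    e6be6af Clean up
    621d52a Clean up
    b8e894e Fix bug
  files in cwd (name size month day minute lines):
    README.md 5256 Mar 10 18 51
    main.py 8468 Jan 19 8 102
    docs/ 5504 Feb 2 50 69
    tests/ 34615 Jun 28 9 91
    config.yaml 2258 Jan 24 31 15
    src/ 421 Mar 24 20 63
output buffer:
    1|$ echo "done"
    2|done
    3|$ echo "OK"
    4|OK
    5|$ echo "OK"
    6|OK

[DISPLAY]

$ echo "done"                                                   
done                                                            
$ echo "OK"                                                     
OK                                                              
$ echo "OK"                                                     
OK                                                              
$ █                                                             
                                                                
                                                                
                                                                
                                                                
                                                                
                                                                
                                                                
                                                                
                                                                
                                                                
                                                                
                                                                
                                                                
                                                                
                                                                
                                                                
                                                                
                                                                
                                                                
                                                                
                                                                
                                                                
                                                                
                                                                


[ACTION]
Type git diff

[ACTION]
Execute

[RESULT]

$ echo "done"                                                   
done                                                            
$ echo "OK"                                                     
OK                                                              
$ echo "OK"                                                     
OK                                                              
$ git diff                                                      
diff --git a/main.py b/main.py                                  
--- a/main.py                                                   
+++ b/main.py                                                   
@@ -1,3 +1,4 @@                                                 
+# updated                                                      
 import sys                                                     
$ █                                                             
                                                                
                                                                
                                                                
                                                                
                                                                
                                                                
                                                                
                                                                
                                                                
                                                                
                                                                
                                                                
                                                                
                                                                
                                                                
                                                                
                                                                


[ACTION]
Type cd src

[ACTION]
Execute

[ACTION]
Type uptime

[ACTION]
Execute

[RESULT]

$ echo "done"                                                   
done                                                            
$ echo "OK"                                                     
OK                                                              
$ echo "OK"                                                     
OK                                                              
$ git diff                                                      
diff --git a/main.py b/main.py                                  
--- a/main.py                                                   
+++ b/main.py                                                   
@@ -1,3 +1,4 @@                                                 
+# updated                                                      
 import sys                                                     
$ cd src                                                        
                                                                
$ uptime                                                        
 10:00  up 38 days                                              
$ █                                                             
                                                                
                                                                
                                                                
                                                                
                                                                
                                                                
                                                                
                                                                
                                                                
                                                                
                                                                
                                                                
                                                                


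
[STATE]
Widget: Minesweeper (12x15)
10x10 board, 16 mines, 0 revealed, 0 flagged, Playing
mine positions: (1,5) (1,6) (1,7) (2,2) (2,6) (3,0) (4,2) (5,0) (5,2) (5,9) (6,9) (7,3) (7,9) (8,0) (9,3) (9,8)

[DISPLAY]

■■■■■■■■■■  
■■■■■■■■■■  
■■■■■■■■■■  
■■■■■■■■■■  
■■■■■■■■■■  
■■■■■■■■■■  
■■■■■■■■■■  
■■■■■■■■■■  
■■■■■■■■■■  
■■■■■■■■■■  
            
            
            
            
            


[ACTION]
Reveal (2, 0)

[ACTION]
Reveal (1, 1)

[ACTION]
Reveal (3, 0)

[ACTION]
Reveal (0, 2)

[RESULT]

■■■■■■■■■■  
■1■■■✹✹✹■■  
1■✹■■■✹■■■  
✹■■■■■■■■■  
■■✹■■■■■■■  
✹■✹■■■■■■✹  
■■■■■■■■■✹  
■■■✹■■■■■✹  
✹■■■■■■■■■  
■■■✹■■■■✹■  
            
            
            
            
            


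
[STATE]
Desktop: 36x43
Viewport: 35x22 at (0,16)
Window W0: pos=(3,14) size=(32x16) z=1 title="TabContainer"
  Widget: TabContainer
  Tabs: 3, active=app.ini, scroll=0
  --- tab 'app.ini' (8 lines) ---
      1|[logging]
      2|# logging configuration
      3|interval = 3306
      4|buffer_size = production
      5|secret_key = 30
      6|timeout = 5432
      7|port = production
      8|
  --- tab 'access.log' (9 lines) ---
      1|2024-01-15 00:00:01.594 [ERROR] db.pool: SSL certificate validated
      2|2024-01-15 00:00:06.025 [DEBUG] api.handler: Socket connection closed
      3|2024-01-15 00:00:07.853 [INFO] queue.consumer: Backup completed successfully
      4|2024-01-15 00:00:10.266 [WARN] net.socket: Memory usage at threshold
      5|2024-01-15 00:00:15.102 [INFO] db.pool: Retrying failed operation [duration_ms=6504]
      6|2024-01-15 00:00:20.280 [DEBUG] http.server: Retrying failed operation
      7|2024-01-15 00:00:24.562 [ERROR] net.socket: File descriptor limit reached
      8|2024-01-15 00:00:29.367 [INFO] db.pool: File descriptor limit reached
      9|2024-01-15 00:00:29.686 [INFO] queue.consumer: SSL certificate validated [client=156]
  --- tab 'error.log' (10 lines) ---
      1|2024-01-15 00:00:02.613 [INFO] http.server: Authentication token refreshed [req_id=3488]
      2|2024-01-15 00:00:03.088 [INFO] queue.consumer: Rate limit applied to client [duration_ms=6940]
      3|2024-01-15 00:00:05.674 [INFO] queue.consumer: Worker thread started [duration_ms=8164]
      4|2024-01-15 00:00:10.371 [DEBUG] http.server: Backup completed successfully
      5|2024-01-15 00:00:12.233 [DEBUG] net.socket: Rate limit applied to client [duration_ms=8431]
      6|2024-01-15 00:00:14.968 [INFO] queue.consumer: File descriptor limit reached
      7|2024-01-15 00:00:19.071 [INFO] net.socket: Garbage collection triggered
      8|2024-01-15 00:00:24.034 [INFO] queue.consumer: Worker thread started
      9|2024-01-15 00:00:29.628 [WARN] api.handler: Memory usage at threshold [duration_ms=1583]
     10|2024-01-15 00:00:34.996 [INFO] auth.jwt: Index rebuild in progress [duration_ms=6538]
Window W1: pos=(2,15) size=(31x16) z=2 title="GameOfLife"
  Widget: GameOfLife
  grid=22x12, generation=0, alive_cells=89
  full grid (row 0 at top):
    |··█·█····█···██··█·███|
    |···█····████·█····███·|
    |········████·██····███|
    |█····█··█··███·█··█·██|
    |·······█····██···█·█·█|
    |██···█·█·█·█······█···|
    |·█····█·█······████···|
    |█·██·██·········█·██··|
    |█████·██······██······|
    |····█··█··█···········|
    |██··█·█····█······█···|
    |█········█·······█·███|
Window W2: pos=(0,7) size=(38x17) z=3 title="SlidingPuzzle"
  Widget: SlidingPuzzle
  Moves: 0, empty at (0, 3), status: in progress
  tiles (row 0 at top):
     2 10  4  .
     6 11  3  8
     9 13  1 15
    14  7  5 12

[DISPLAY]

┃├────┼────┼────┼────┤             
┃│ 14 │  7 │  5 │ 12 │             
┃└────┴────┴────┴────┘             
┃Moves: 0                          
┃                                  
┃                                  
┃                                  
┗━━━━━━━━━━━━━━━━━━━━━━━━━━━━━━━━━━
  ┃██···█·█·█·█······█···       ┃ ┃
  ┃·█····█·█······████···       ┃ ┃
  ┃█·██·██·········█·██··       ┃ ┃
  ┃█████·██······██······       ┃ ┃
  ┃····█··█··█···········       ┃ ┃
  ┃██··█·█····█······█···       ┃━┛
  ┗━━━━━━━━━━━━━━━━━━━━━━━━━━━━━┛  
                                   
                                   
                                   
                                   
                                   
                                   
                                   


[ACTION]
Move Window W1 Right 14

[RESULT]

┃├────┼────┼────┼────┤             
┃│ 14 │  7 │  5 │ 12 │             
┃└────┴────┴────┴────┘             
┃Moves: 0                          
┃                                  
┃                                  
┃                                  
┗━━━━━━━━━━━━━━━━━━━━━━━━━━━━━━━━━━
   ┃t┃██···█·█·█·█······█···       
   ┃p┃·█····█·█······████···       
   ┃ ┃█·██·██·········█·██··       
   ┃ ┃█████·██······██······       
   ┃ ┃····█··█··█···········       
   ┗━┃██··█·█····█······█···       
     ┗━━━━━━━━━━━━━━━━━━━━━━━━━━━━━
                                   
                                   
                                   
                                   
                                   
                                   
                                   


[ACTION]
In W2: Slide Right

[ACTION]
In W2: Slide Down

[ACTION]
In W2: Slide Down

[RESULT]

┃├────┼────┼────┼────┤             
┃│ 14 │  7 │  5 │ 12 │             
┃└────┴────┴────┴────┘             
┃Moves: 1                          
┃                                  
┃                                  
┃                                  
┗━━━━━━━━━━━━━━━━━━━━━━━━━━━━━━━━━━
   ┃t┃██···█·█·█·█······█···       
   ┃p┃·█····█·█······████···       
   ┃ ┃█·██·██·········█·██··       
   ┃ ┃█████·██······██······       
   ┃ ┃····█··█··█···········       
   ┗━┃██··█·█····█······█···       
     ┗━━━━━━━━━━━━━━━━━━━━━━━━━━━━━
                                   
                                   
                                   
                                   
                                   
                                   
                                   


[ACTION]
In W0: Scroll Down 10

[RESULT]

┃├────┼────┼────┼────┤             
┃│ 14 │  7 │  5 │ 12 │             
┃└────┴────┴────┴────┘             
┃Moves: 1                          
┃                                  
┃                                  
┃                                  
┗━━━━━━━━━━━━━━━━━━━━━━━━━━━━━━━━━━
   ┃ ┃██···█·█·█·█······█···       
   ┃ ┃·█····█·█······████···       
   ┃ ┃█·██·██·········█·██··       
   ┃ ┃█████·██······██······       
   ┃ ┃····█··█··█···········       
   ┗━┃██··█·█····█······█···       
     ┗━━━━━━━━━━━━━━━━━━━━━━━━━━━━━
                                   
                                   
                                   
                                   
                                   
                                   
                                   


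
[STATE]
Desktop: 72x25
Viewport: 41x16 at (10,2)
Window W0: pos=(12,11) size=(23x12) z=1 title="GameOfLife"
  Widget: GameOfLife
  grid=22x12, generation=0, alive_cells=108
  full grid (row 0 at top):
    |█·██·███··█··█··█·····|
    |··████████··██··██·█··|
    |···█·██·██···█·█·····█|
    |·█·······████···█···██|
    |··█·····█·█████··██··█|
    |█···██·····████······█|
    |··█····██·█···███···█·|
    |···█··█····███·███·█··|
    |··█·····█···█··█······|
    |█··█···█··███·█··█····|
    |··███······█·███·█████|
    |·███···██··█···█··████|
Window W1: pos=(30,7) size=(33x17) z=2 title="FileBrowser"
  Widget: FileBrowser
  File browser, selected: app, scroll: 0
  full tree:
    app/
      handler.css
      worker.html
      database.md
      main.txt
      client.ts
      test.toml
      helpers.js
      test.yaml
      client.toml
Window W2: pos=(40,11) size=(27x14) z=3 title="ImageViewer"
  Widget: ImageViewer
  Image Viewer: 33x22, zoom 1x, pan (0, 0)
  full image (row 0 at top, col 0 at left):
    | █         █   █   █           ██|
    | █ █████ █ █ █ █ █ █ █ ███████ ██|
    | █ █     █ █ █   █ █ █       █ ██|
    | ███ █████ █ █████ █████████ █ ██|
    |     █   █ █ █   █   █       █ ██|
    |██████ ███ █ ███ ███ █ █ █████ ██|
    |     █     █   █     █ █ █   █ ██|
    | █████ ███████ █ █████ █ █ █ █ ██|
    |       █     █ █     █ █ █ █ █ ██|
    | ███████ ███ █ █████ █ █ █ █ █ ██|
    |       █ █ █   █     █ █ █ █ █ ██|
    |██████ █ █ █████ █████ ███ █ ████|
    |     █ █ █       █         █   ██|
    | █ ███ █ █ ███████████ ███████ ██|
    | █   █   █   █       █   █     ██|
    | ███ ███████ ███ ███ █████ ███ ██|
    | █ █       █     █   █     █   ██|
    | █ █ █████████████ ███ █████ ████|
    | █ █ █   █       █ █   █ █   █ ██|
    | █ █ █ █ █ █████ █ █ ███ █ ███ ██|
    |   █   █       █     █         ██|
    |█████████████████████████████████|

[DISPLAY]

                                         
                                         
                                         
                                         
                                         
                    ┏━━━━━━━━━━━━━━━━━━━━
                    ┃ FileBrowser        
                    ┠────────────────────
                    ┃> [-] app/          
  ┏━━━━━━━━━━━━━━━━━┃    handl┏━━━━━━━━━━
  ┃ GameOfLife      ┃    worke┃ ImageView
  ┠─────────────────┃    datab┠──────────
  ┃Gen: 0           ┃    main.┃ █        
  ┃···█·██·██···█·█·┃    clien┃ █ █████ █
  ┃·█·······████···█┃    test.┃ █ █     █
  ┃··█·····█·█████··┃    helpe┃ ███ █████


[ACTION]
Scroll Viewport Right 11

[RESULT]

                                         
                                         
                                         
                                         
                                         
         ┏━━━━━━━━━━━━━━━━━━━━━━━━━━━━━━━
         ┃ FileBrowser                   
         ┠───────────────────────────────
         ┃> [-] app/                     
━━━━━━━━━┃    handl┏━━━━━━━━━━━━━━━━━━━━━
ife      ┃    worke┃ ImageViewer         
─────────┃    datab┠─────────────────────
         ┃    main.┃ █         █   █   █ 
██···█·█·┃    clien┃ █ █████ █ █ █ █ █ █ 
·████···█┃    test.┃ █ █     █ █ █   █ █ 
█·█████··┃    helpe┃ ███ █████ █ █████ ██


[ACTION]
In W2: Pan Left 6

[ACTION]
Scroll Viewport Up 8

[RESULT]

                                         
                                         
                                         
                                         
                                         
                                         
                                         
         ┏━━━━━━━━━━━━━━━━━━━━━━━━━━━━━━━
         ┃ FileBrowser                   
         ┠───────────────────────────────
         ┃> [-] app/                     
━━━━━━━━━┃    handl┏━━━━━━━━━━━━━━━━━━━━━
ife      ┃    worke┃ ImageViewer         
─────────┃    datab┠─────────────────────
         ┃    main.┃ █         █   █   █ 
██···█·█·┃    clien┃ █ █████ █ █ █ █ █ █ 


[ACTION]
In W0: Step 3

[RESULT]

                                         
                                         
                                         
                                         
                                         
                                         
                                         
         ┏━━━━━━━━━━━━━━━━━━━━━━━━━━━━━━━
         ┃ FileBrowser                   
         ┠───────────────────────────────
         ┃> [-] app/                     
━━━━━━━━━┃    handl┏━━━━━━━━━━━━━━━━━━━━━
ife      ┃    worke┃ ImageViewer         
─────────┃    datab┠─────────────────────
         ┃    main.┃ █         █   █   █ 
····██···┃    clien┃ █ █████ █ █ █ █ █ █ 
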